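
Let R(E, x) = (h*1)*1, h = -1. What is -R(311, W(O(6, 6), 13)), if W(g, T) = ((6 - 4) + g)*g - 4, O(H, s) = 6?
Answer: 1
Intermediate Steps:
W(g, T) = -4 + g*(2 + g) (W(g, T) = (2 + g)*g - 4 = g*(2 + g) - 4 = -4 + g*(2 + g))
R(E, x) = -1 (R(E, x) = -1*1*1 = -1*1 = -1)
-R(311, W(O(6, 6), 13)) = -1*(-1) = 1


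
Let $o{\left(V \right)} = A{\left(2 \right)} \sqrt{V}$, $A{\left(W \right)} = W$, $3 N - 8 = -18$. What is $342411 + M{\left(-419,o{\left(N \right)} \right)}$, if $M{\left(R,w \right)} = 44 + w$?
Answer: $342455 + \frac{2 i \sqrt{30}}{3} \approx 3.4246 \cdot 10^{5} + 3.6515 i$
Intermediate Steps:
$N = - \frac{10}{3}$ ($N = \frac{8}{3} + \frac{1}{3} \left(-18\right) = \frac{8}{3} - 6 = - \frac{10}{3} \approx -3.3333$)
$o{\left(V \right)} = 2 \sqrt{V}$
$342411 + M{\left(-419,o{\left(N \right)} \right)} = 342411 + \left(44 + 2 \sqrt{- \frac{10}{3}}\right) = 342411 + \left(44 + 2 \frac{i \sqrt{30}}{3}\right) = 342411 + \left(44 + \frac{2 i \sqrt{30}}{3}\right) = 342455 + \frac{2 i \sqrt{30}}{3}$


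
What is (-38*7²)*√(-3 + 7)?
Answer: -3724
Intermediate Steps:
(-38*7²)*√(-3 + 7) = (-38*49)*√4 = -1862*2 = -3724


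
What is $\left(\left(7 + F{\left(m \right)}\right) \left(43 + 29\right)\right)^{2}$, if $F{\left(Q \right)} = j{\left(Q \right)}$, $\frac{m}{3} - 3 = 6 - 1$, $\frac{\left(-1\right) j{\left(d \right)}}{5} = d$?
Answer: $66194496$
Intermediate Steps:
$j{\left(d \right)} = - 5 d$
$m = 24$ ($m = 9 + 3 \left(6 - 1\right) = 9 + 3 \cdot 5 = 9 + 15 = 24$)
$F{\left(Q \right)} = - 5 Q$
$\left(\left(7 + F{\left(m \right)}\right) \left(43 + 29\right)\right)^{2} = \left(\left(7 - 120\right) \left(43 + 29\right)\right)^{2} = \left(\left(7 - 120\right) 72\right)^{2} = \left(\left(-113\right) 72\right)^{2} = \left(-8136\right)^{2} = 66194496$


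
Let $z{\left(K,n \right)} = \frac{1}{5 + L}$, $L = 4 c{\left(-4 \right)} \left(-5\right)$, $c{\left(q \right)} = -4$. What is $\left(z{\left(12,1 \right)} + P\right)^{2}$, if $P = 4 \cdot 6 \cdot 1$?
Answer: $\frac{4165681}{7225} \approx 576.56$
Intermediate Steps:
$L = 80$ ($L = 4 \left(-4\right) \left(-5\right) = \left(-16\right) \left(-5\right) = 80$)
$z{\left(K,n \right)} = \frac{1}{85}$ ($z{\left(K,n \right)} = \frac{1}{5 + 80} = \frac{1}{85}$)
$P = 24$ ($P = 24 \cdot 1 = 24$)
$\left(z{\left(12,1 \right)} + P\right)^{2} = \left(\frac{1}{85} + 24\right)^{2} = \left(\frac{2041}{85}\right)^{2} = \frac{4165681}{7225}$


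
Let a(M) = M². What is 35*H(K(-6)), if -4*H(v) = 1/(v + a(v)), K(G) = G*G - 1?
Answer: -1/144 ≈ -0.0069444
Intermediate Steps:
K(G) = -1 + G² (K(G) = G² - 1 = -1 + G²)
H(v) = -1/(4*(v + v²))
35*H(K(-6)) = 35*(-1/(4*(-1 + (-6)²)*(1 + (-1 + (-6)²)))) = 35*(-1/(4*(-1 + 36)*(1 + (-1 + 36)))) = 35*(-¼/(35*(1 + 35))) = 35*(-¼*1/35/36) = 35*(-¼*1/35*1/36) = 35*(-1/5040) = -1/144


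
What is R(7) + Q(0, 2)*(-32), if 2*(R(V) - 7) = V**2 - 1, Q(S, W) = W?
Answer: -33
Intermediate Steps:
R(V) = 13/2 + V**2/2 (R(V) = 7 + (V**2 - 1)/2 = 7 + (-1 + V**2)/2 = 7 + (-1/2 + V**2/2) = 13/2 + V**2/2)
R(7) + Q(0, 2)*(-32) = (13/2 + (1/2)*7**2) + 2*(-32) = (13/2 + (1/2)*49) - 64 = (13/2 + 49/2) - 64 = 31 - 64 = -33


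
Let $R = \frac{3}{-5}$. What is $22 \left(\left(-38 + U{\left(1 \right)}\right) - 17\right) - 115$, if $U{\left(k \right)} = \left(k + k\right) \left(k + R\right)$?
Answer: $- \frac{6537}{5} \approx -1307.4$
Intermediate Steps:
$R = - \frac{3}{5}$ ($R = 3 \left(- \frac{1}{5}\right) = - \frac{3}{5} \approx -0.6$)
$U{\left(k \right)} = 2 k \left(- \frac{3}{5} + k\right)$ ($U{\left(k \right)} = \left(k + k\right) \left(k - \frac{3}{5}\right) = 2 k \left(- \frac{3}{5} + k\right)$)
$22 \left(\left(-38 + U{\left(1 \right)}\right) - 17\right) - 115 = 22 \left(\left(-38 + \frac{2}{5} \cdot 1 \left(-3 + 5 \cdot 1\right)\right) - 17\right) - 115 = 22 \left(\left(-38 + \frac{2}{5} \cdot 1 \left(-3 + 5\right)\right) - 17\right) - 115 = 22 \left(\left(-38 + \frac{2}{5} \cdot 1 \cdot 2\right) - 17\right) - 115 = 22 \left(\left(-38 + \frac{4}{5}\right) - 17\right) - 115 = 22 \left(- \frac{186}{5} - 17\right) - 115 = 22 \left(- \frac{271}{5}\right) - 115 = - \frac{5962}{5} - 115 = - \frac{6537}{5}$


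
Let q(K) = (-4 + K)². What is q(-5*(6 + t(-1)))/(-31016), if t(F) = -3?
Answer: -361/31016 ≈ -0.011639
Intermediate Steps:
q(-5*(6 + t(-1)))/(-31016) = (-4 - 5*(6 - 3))²/(-31016) = (-4 - 5*3)²*(-1/31016) = (-4 - 15)²*(-1/31016) = (-19)²*(-1/31016) = 361*(-1/31016) = -361/31016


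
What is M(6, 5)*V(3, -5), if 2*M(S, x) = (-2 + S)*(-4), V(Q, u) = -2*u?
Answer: -80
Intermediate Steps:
M(S, x) = 4 - 2*S (M(S, x) = ((-2 + S)*(-4))/2 = (8 - 4*S)/2 = 4 - 2*S)
M(6, 5)*V(3, -5) = (4 - 2*6)*(-2*(-5)) = (4 - 12)*10 = -8*10 = -80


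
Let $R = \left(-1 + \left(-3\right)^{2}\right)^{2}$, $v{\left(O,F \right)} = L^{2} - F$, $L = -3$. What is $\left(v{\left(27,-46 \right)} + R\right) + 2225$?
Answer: $2344$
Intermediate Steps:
$v{\left(O,F \right)} = 9 - F$ ($v{\left(O,F \right)} = \left(-3\right)^{2} - F = 9 - F$)
$R = 64$ ($R = \left(-1 + 9\right)^{2} = 8^{2} = 64$)
$\left(v{\left(27,-46 \right)} + R\right) + 2225 = \left(\left(9 - -46\right) + 64\right) + 2225 = \left(\left(9 + 46\right) + 64\right) + 2225 = \left(55 + 64\right) + 2225 = 119 + 2225 = 2344$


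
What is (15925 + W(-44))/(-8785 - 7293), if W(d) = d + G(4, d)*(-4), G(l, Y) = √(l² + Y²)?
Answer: -15881/16078 + 8*√122/8039 ≈ -0.97676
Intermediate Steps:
G(l, Y) = √(Y² + l²)
W(d) = d - 4*√(16 + d²) (W(d) = d + √(d² + 4²)*(-4) = d + √(d² + 16)*(-4) = d + √(16 + d²)*(-4) = d - 4*√(16 + d²))
(15925 + W(-44))/(-8785 - 7293) = (15925 + (-44 - 4*√(16 + (-44)²)))/(-8785 - 7293) = (15925 + (-44 - 4*√(16 + 1936)))/(-16078) = (15925 + (-44 - 16*√122))*(-1/16078) = (15881 - 16*√122)*(-1/16078) = -15881/16078 + 8*√122/8039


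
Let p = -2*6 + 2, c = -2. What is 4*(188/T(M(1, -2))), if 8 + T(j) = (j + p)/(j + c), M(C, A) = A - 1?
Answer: -3760/27 ≈ -139.26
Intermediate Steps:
M(C, A) = -1 + A
p = -10 (p = -12 + 2 = -10)
T(j) = -8 + (-10 + j)/(-2 + j) (T(j) = -8 + (j - 10)/(j - 2) = -8 + (-10 + j)/(-2 + j))
4*(188/T(M(1, -2))) = 4*(188/(((6 - 7*(-1 - 2))/(-2 + (-1 - 2))))) = 4*(188/(((6 - 7*(-3))/(-2 - 3)))) = 4*(188/(((6 + 21)/(-5)))) = 4*(188/((-1/5*27))) = 4*(188/(-27/5)) = 4*(188*(-5/27)) = 4*(-940/27) = -3760/27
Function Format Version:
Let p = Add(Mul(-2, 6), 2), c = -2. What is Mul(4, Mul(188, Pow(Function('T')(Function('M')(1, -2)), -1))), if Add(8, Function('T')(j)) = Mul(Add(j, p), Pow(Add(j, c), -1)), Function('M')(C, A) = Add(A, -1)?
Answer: Rational(-3760, 27) ≈ -139.26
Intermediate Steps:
Function('M')(C, A) = Add(-1, A)
p = -10 (p = Add(-12, 2) = -10)
Function('T')(j) = Add(-8, Mul(Pow(Add(-2, j), -1), Add(-10, j))) (Function('T')(j) = Add(-8, Mul(Add(j, -10), Pow(Add(j, -2), -1))) = Add(-8, Mul(Add(-10, j), Pow(Add(-2, j), -1))) = Add(-8, Mul(Pow(Add(-2, j), -1), Add(-10, j))))
Mul(4, Mul(188, Pow(Function('T')(Function('M')(1, -2)), -1))) = Mul(4, Mul(188, Pow(Mul(Pow(Add(-2, Add(-1, -2)), -1), Add(6, Mul(-7, Add(-1, -2)))), -1))) = Mul(4, Mul(188, Pow(Mul(Pow(Add(-2, -3), -1), Add(6, Mul(-7, -3))), -1))) = Mul(4, Mul(188, Pow(Mul(Pow(-5, -1), Add(6, 21)), -1))) = Mul(4, Mul(188, Pow(Mul(Rational(-1, 5), 27), -1))) = Mul(4, Mul(188, Pow(Rational(-27, 5), -1))) = Mul(4, Mul(188, Rational(-5, 27))) = Mul(4, Rational(-940, 27)) = Rational(-3760, 27)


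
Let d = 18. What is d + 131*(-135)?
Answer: -17667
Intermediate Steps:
d + 131*(-135) = 18 + 131*(-135) = 18 - 17685 = -17667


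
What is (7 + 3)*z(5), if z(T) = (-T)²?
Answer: 250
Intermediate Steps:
z(T) = T²
(7 + 3)*z(5) = (7 + 3)*5² = 10*25 = 250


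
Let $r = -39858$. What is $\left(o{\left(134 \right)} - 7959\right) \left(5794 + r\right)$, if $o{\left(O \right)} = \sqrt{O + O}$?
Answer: $271115376 - 68128 \sqrt{67} \approx 2.7056 \cdot 10^{8}$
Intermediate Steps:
$o{\left(O \right)} = \sqrt{2} \sqrt{O}$ ($o{\left(O \right)} = \sqrt{2 O} = \sqrt{2} \sqrt{O}$)
$\left(o{\left(134 \right)} - 7959\right) \left(5794 + r\right) = \left(\sqrt{2} \sqrt{134} - 7959\right) \left(5794 - 39858\right) = \left(2 \sqrt{67} - 7959\right) \left(-34064\right) = \left(-7959 + 2 \sqrt{67}\right) \left(-34064\right) = 271115376 - 68128 \sqrt{67}$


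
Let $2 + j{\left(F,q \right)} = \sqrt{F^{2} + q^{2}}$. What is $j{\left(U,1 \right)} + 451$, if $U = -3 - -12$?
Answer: $449 + \sqrt{82} \approx 458.06$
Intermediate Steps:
$U = 9$ ($U = -3 + 12 = 9$)
$j{\left(F,q \right)} = -2 + \sqrt{F^{2} + q^{2}}$
$j{\left(U,1 \right)} + 451 = \left(-2 + \sqrt{9^{2} + 1^{2}}\right) + 451 = \left(-2 + \sqrt{81 + 1}\right) + 451 = \left(-2 + \sqrt{82}\right) + 451 = 449 + \sqrt{82}$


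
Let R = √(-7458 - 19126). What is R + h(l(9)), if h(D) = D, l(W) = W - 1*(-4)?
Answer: 13 + 2*I*√6646 ≈ 13.0 + 163.05*I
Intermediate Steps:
l(W) = 4 + W (l(W) = W + 4 = 4 + W)
R = 2*I*√6646 (R = √(-26584) = 2*I*√6646 ≈ 163.05*I)
R + h(l(9)) = 2*I*√6646 + (4 + 9) = 2*I*√6646 + 13 = 13 + 2*I*√6646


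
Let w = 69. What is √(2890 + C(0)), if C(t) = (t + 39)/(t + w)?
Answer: 3*√169901/23 ≈ 53.764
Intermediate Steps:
C(t) = (39 + t)/(69 + t) (C(t) = (t + 39)/(t + 69) = (39 + t)/(69 + t))
√(2890 + C(0)) = √(2890 + (39 + 0)/(69 + 0)) = √(2890 + 39/69) = √(2890 + (1/69)*39) = √(2890 + 13/23) = √(66483/23) = 3*√169901/23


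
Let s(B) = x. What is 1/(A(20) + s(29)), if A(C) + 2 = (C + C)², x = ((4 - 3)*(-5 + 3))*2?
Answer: 1/1594 ≈ 0.00062735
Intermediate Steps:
x = -4 (x = (1*(-2))*2 = -2*2 = -4)
s(B) = -4
A(C) = -2 + 4*C² (A(C) = -2 + (C + C)² = -2 + (2*C)² = -2 + 4*C²)
1/(A(20) + s(29)) = 1/((-2 + 4*20²) - 4) = 1/((-2 + 4*400) - 4) = 1/((-2 + 1600) - 4) = 1/(1598 - 4) = 1/1594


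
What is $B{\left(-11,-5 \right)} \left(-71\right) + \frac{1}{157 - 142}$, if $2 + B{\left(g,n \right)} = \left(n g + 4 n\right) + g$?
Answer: $- \frac{23429}{15} \approx -1561.9$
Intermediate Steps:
$B{\left(g,n \right)} = -2 + g + 4 n + g n$ ($B{\left(g,n \right)} = -2 + \left(\left(n g + 4 n\right) + g\right) = -2 + \left(\left(g n + 4 n\right) + g\right) = -2 + \left(\left(4 n + g n\right) + g\right) = -2 + \left(g + 4 n + g n\right) = -2 + g + 4 n + g n$)
$B{\left(-11,-5 \right)} \left(-71\right) + \frac{1}{157 - 142} = \left(-2 - 11 + 4 \left(-5\right) - -55\right) \left(-71\right) + \frac{1}{157 - 142} = \left(-2 - 11 - 20 + 55\right) \left(-71\right) + \frac{1}{15} = 22 \left(-71\right) + \frac{1}{15} = -1562 + \frac{1}{15} = - \frac{23429}{15}$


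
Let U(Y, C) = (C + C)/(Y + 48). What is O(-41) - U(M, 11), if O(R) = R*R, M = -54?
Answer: 5054/3 ≈ 1684.7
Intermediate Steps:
U(Y, C) = 2*C/(48 + Y) (U(Y, C) = (2*C)/(48 + Y) = 2*C/(48 + Y))
O(R) = R²
O(-41) - U(M, 11) = (-41)² - 2*11/(48 - 54) = 1681 - 2*11/(-6) = 1681 - 2*11*(-1)/6 = 1681 - 1*(-11/3) = 1681 + 11/3 = 5054/3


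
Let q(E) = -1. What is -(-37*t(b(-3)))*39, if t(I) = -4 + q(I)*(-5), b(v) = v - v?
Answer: 1443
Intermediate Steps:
b(v) = 0
t(I) = 1 (t(I) = -4 - 1*(-5) = -4 + 5 = 1)
-(-37*t(b(-3)))*39 = -(-37*1)*39 = -(-37)*39 = -1*(-1443) = 1443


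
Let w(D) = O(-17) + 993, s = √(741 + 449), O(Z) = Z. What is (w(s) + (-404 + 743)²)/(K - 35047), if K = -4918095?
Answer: -5039/215354 ≈ -0.023399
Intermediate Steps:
s = √1190 ≈ 34.496
w(D) = 976 (w(D) = -17 + 993 = 976)
(w(s) + (-404 + 743)²)/(K - 35047) = (976 + (-404 + 743)²)/(-4918095 - 35047) = (976 + 339²)/(-4953142) = (976 + 114921)*(-1/4953142) = 115897*(-1/4953142) = -5039/215354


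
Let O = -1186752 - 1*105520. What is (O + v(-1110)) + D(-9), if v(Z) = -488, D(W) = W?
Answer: -1292769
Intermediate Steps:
O = -1292272 (O = -1186752 - 105520 = -1292272)
(O + v(-1110)) + D(-9) = (-1292272 - 488) - 9 = -1292760 - 9 = -1292769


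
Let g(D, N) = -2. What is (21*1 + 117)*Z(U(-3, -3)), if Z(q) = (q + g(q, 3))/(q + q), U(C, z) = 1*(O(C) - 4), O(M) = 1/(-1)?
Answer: 483/5 ≈ 96.600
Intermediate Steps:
O(M) = -1
U(C, z) = -5 (U(C, z) = 1*(-1 - 4) = 1*(-5) = -5)
Z(q) = (-2 + q)/(2*q) (Z(q) = (q - 2)/(q + q) = (-2 + q)/((2*q)) = (-2 + q)*(1/(2*q)) = (-2 + q)/(2*q))
(21*1 + 117)*Z(U(-3, -3)) = (21*1 + 117)*((½)*(-2 - 5)/(-5)) = (21 + 117)*((½)*(-⅕)*(-7)) = 138*(7/10) = 483/5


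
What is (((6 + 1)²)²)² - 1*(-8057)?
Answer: 5772858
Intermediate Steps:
(((6 + 1)²)²)² - 1*(-8057) = ((7²)²)² + 8057 = (49²)² + 8057 = 2401² + 8057 = 5764801 + 8057 = 5772858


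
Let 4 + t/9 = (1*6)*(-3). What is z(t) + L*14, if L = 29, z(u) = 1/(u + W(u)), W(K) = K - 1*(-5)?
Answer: 158745/391 ≈ 406.00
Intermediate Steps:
W(K) = 5 + K (W(K) = K + 5 = 5 + K)
t = -198 (t = -36 + 9*((1*6)*(-3)) = -36 + 9*(6*(-3)) = -36 + 9*(-18) = -36 - 162 = -198)
z(u) = 1/(5 + 2*u) (z(u) = 1/(u + (5 + u)) = 1/(5 + 2*u))
z(t) + L*14 = 1/(5 + 2*(-198)) + 29*14 = 1/(5 - 396) + 406 = 1/(-391) + 406 = -1/391 + 406 = 158745/391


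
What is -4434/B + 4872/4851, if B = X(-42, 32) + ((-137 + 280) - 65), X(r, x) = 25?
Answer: -1000358/23793 ≈ -42.044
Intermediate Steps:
B = 103 (B = 25 + ((-137 + 280) - 65) = 25 + (143 - 65) = 25 + 78 = 103)
-4434/B + 4872/4851 = -4434/103 + 4872/4851 = -4434*1/103 + 4872*(1/4851) = -4434/103 + 232/231 = -1000358/23793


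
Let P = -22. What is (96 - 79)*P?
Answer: -374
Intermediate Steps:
(96 - 79)*P = (96 - 79)*(-22) = 17*(-22) = -374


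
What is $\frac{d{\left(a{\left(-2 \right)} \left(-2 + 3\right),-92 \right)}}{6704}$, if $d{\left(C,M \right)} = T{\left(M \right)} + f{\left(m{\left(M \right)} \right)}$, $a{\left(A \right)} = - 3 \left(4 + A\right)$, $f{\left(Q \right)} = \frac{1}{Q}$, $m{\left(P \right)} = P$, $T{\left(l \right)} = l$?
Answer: $- \frac{8465}{616768} \approx -0.013725$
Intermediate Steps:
$a{\left(A \right)} = -12 - 3 A$
$d{\left(C,M \right)} = M + \frac{1}{M}$
$\frac{d{\left(a{\left(-2 \right)} \left(-2 + 3\right),-92 \right)}}{6704} = \frac{-92 + \frac{1}{-92}}{6704} = \left(-92 - \frac{1}{92}\right) \frac{1}{6704} = \left(- \frac{8465}{92}\right) \frac{1}{6704} = - \frac{8465}{616768}$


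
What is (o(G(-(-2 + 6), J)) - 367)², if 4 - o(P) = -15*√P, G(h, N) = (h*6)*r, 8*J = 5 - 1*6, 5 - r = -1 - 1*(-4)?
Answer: 120969 - 43560*I*√3 ≈ 1.2097e+5 - 75448.0*I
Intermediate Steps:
r = 2 (r = 5 - (-1 - 1*(-4)) = 5 - (-1 + 4) = 5 - 1*3 = 5 - 3 = 2)
J = -⅛ (J = (5 - 1*6)/8 = (5 - 6)/8 = (⅛)*(-1) = -⅛ ≈ -0.12500)
G(h, N) = 12*h (G(h, N) = (h*6)*2 = (6*h)*2 = 12*h)
o(P) = 4 + 15*√P (o(P) = 4 - (-15)*√P = 4 + 15*√P)
(o(G(-(-2 + 6), J)) - 367)² = ((4 + 15*√(12*(-(-2 + 6)))) - 367)² = ((4 + 15*√(12*(-1*4))) - 367)² = ((4 + 15*√(12*(-4))) - 367)² = ((4 + 15*√(-48)) - 367)² = ((4 + 15*(4*I*√3)) - 367)² = ((4 + 60*I*√3) - 367)² = (-363 + 60*I*√3)²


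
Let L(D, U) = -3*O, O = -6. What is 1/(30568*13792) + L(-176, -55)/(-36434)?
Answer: -3794326487/7680175274752 ≈ -0.00049404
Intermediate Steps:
L(D, U) = 18 (L(D, U) = -3*(-6) = 18)
1/(30568*13792) + L(-176, -55)/(-36434) = 1/(30568*13792) + 18/(-36434) = (1/30568)*(1/13792) + 18*(-1/36434) = 1/421593856 - 9/18217 = -3794326487/7680175274752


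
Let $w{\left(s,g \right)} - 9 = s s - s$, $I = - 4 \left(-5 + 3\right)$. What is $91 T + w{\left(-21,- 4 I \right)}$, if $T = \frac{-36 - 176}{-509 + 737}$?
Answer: $\frac{22024}{57} \approx 386.39$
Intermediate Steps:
$I = 8$ ($I = \left(-4\right) \left(-2\right) = 8$)
$w{\left(s,g \right)} = 9 + s^{2} - s$ ($w{\left(s,g \right)} = 9 - \left(s - s s\right) = 9 + \left(s^{2} - s\right) = 9 + s^{2} - s$)
$T = - \frac{53}{57}$ ($T = - \frac{212}{228} = \left(-212\right) \frac{1}{228} = - \frac{53}{57} \approx -0.92982$)
$91 T + w{\left(-21,- 4 I \right)} = 91 \left(- \frac{53}{57}\right) + \left(9 + \left(-21\right)^{2} - -21\right) = - \frac{4823}{57} + \left(9 + 441 + 21\right) = - \frac{4823}{57} + 471 = \frac{22024}{57}$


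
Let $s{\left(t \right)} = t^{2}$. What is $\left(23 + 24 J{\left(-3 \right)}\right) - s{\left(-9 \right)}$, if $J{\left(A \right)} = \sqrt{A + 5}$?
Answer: $-58 + 24 \sqrt{2} \approx -24.059$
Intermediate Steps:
$J{\left(A \right)} = \sqrt{5 + A}$
$\left(23 + 24 J{\left(-3 \right)}\right) - s{\left(-9 \right)} = \left(23 + 24 \sqrt{5 - 3}\right) - \left(-9\right)^{2} = \left(23 + 24 \sqrt{2}\right) - 81 = -58 + 24 \sqrt{2}$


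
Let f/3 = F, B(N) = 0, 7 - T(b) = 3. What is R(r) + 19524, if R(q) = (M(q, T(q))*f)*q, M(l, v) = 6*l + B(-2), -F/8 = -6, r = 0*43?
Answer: 19524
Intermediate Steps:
r = 0
T(b) = 4 (T(b) = 7 - 1*3 = 7 - 3 = 4)
F = 48 (F = -8*(-6) = 48)
f = 144 (f = 3*48 = 144)
M(l, v) = 6*l (M(l, v) = 6*l + 0 = 6*l)
R(q) = 864*q**2 (R(q) = ((6*q)*144)*q = (864*q)*q = 864*q**2)
R(r) + 19524 = 864*0**2 + 19524 = 864*0 + 19524 = 0 + 19524 = 19524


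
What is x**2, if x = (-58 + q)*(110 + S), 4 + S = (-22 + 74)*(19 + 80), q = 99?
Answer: 46403191396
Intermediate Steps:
S = 5144 (S = -4 + (-22 + 74)*(19 + 80) = -4 + 52*99 = -4 + 5148 = 5144)
x = 215414 (x = (-58 + 99)*(110 + 5144) = 41*5254 = 215414)
x**2 = 215414**2 = 46403191396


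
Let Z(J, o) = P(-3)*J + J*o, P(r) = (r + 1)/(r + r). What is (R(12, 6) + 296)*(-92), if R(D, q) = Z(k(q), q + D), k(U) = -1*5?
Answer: -56396/3 ≈ -18799.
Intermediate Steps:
P(r) = (1 + r)/(2*r) (P(r) = (1 + r)/((2*r)) = (1 + r)*(1/(2*r)) = (1 + r)/(2*r))
k(U) = -5
Z(J, o) = J/3 + J*o (Z(J, o) = ((1/2)*(1 - 3)/(-3))*J + J*o = ((1/2)*(-1/3)*(-2))*J + J*o = J/3 + J*o)
R(D, q) = -5/3 - 5*D - 5*q (R(D, q) = -5*(1/3 + (q + D)) = -5*(1/3 + (D + q)) = -5*(1/3 + D + q) = -5/3 - 5*D - 5*q)
(R(12, 6) + 296)*(-92) = ((-5/3 - 5*12 - 5*6) + 296)*(-92) = ((-5/3 - 60 - 30) + 296)*(-92) = (-275/3 + 296)*(-92) = (613/3)*(-92) = -56396/3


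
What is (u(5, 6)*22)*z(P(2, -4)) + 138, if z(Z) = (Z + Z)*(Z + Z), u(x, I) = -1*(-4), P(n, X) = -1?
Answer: 490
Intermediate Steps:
u(x, I) = 4
z(Z) = 4*Z**2 (z(Z) = (2*Z)*(2*Z) = 4*Z**2)
(u(5, 6)*22)*z(P(2, -4)) + 138 = (4*22)*(4*(-1)**2) + 138 = 88*(4*1) + 138 = 88*4 + 138 = 352 + 138 = 490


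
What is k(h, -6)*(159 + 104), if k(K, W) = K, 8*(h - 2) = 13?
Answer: 7627/8 ≈ 953.38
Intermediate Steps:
h = 29/8 (h = 2 + (⅛)*13 = 2 + 13/8 = 29/8 ≈ 3.6250)
k(h, -6)*(159 + 104) = 29*(159 + 104)/8 = (29/8)*263 = 7627/8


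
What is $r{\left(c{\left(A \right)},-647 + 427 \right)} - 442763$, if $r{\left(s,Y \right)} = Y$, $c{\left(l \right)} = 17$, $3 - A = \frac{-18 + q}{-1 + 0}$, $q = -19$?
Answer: $-442983$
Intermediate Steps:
$A = -34$ ($A = 3 - \frac{-18 - 19}{-1 + 0} = 3 - - \frac{37}{-1} = 3 - \left(-37\right) \left(-1\right) = 3 - 37 = -34$)
$r{\left(c{\left(A \right)},-647 + 427 \right)} - 442763 = \left(-647 + 427\right) - 442763 = -220 - 442763 = -442983$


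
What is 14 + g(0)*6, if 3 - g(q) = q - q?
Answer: 32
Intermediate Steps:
g(q) = 3 (g(q) = 3 - (q - q) = 3 - 1*0 = 3 + 0 = 3)
14 + g(0)*6 = 14 + 3*6 = 14 + 18 = 32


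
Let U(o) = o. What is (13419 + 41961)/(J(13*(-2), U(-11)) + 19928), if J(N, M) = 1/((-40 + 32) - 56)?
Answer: 272640/98107 ≈ 2.7790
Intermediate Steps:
J(N, M) = -1/64 (J(N, M) = 1/(-8 - 56) = 1/(-64) = -1/64)
(13419 + 41961)/(J(13*(-2), U(-11)) + 19928) = (13419 + 41961)/(-1/64 + 19928) = 55380/(1275391/64) = 55380*(64/1275391) = 272640/98107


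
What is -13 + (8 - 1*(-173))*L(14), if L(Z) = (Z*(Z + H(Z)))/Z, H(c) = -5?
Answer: 1616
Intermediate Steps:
L(Z) = -5 + Z (L(Z) = (Z*(Z - 5))/Z = (Z*(-5 + Z))/Z = -5 + Z)
-13 + (8 - 1*(-173))*L(14) = -13 + (8 - 1*(-173))*(-5 + 14) = -13 + (8 + 173)*9 = -13 + 181*9 = -13 + 1629 = 1616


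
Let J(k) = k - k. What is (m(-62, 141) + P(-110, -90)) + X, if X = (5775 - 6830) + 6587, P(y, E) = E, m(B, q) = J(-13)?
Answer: 5442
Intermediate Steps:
J(k) = 0
m(B, q) = 0
X = 5532 (X = -1055 + 6587 = 5532)
(m(-62, 141) + P(-110, -90)) + X = (0 - 90) + 5532 = -90 + 5532 = 5442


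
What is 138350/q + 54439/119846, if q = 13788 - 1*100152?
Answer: -1484890538/1293797493 ≈ -1.1477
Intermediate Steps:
q = -86364 (q = 13788 - 100152 = -86364)
138350/q + 54439/119846 = 138350/(-86364) + 54439/119846 = 138350*(-1/86364) + 54439*(1/119846) = -69175/43182 + 54439/119846 = -1484890538/1293797493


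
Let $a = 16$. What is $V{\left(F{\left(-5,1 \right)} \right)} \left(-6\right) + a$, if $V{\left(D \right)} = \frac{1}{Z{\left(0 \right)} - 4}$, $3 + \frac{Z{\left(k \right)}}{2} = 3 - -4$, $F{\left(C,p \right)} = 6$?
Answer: $\frac{29}{2} \approx 14.5$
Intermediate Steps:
$Z{\left(k \right)} = 8$ ($Z{\left(k \right)} = -6 + 2 \left(3 - -4\right) = -6 + 2 \left(3 + 4\right) = -6 + 2 \cdot 7 = -6 + 14 = 8$)
$V{\left(D \right)} = \frac{1}{4}$ ($V{\left(D \right)} = \frac{1}{8 - 4} = \frac{1}{4}$)
$V{\left(F{\left(-5,1 \right)} \right)} \left(-6\right) + a = \frac{1}{4} \left(-6\right) + 16 = - \frac{3}{2} + 16 = \frac{29}{2}$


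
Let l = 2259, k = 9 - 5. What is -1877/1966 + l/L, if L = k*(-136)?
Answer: -2731141/534752 ≈ -5.1073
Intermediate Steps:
k = 4
L = -544 (L = 4*(-136) = -544)
-1877/1966 + l/L = -1877/1966 + 2259/(-544) = -1877*1/1966 + 2259*(-1/544) = -1877/1966 - 2259/544 = -2731141/534752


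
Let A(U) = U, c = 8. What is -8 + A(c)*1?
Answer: 0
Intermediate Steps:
-8 + A(c)*1 = -8 + 8*1 = -8 + 8 = 0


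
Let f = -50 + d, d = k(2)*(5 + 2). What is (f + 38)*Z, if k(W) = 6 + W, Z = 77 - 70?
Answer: 308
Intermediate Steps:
Z = 7
d = 56 (d = (6 + 2)*(5 + 2) = 8*7 = 56)
f = 6 (f = -50 + 56 = 6)
(f + 38)*Z = (6 + 38)*7 = 44*7 = 308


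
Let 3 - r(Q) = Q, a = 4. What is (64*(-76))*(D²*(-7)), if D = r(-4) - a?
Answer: 306432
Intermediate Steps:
r(Q) = 3 - Q
D = 3 (D = (3 - 1*(-4)) - 1*4 = (3 + 4) - 4 = 7 - 4 = 3)
(64*(-76))*(D²*(-7)) = (64*(-76))*(3²*(-7)) = -43776*(-7) = -4864*(-63) = 306432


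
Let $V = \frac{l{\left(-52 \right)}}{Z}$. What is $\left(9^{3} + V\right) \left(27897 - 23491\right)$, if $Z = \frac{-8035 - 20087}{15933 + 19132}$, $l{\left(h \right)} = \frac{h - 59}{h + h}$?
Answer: $\frac{1562812119137}{487448} \approx 3.2061 \cdot 10^{6}$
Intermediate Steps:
$l{\left(h \right)} = \frac{-59 + h}{2 h}$
$Z = - \frac{28122}{35065} \approx -0.802$
$V = - \frac{1297405}{974896}$ ($V = \frac{\frac{1}{2} \frac{1}{-52} \left(-59 - 52\right)}{- \frac{28122}{35065}} = \frac{1}{2} \left(- \frac{1}{52}\right) \left(-111\right) \left(- \frac{35065}{28122}\right) = \frac{111}{104} \left(- \frac{35065}{28122}\right) = - \frac{1297405}{974896} \approx -1.3308$)
$\left(9^{3} + V\right) \left(27897 - 23491\right) = \left(9^{3} - \frac{1297405}{974896}\right) \left(27897 - 23491\right) = \left(729 - \frac{1297405}{974896}\right) 4406 = \frac{709401779}{974896} \cdot 4406 = \frac{1562812119137}{487448}$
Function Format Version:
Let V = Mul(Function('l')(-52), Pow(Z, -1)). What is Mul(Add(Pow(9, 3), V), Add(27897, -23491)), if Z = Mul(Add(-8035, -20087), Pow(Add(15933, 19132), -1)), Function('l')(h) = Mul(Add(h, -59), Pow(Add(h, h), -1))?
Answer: Rational(1562812119137, 487448) ≈ 3.2061e+6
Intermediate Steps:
Function('l')(h) = Mul(Rational(1, 2), Pow(h, -1), Add(-59, h)) (Function('l')(h) = Mul(Add(-59, h), Pow(Mul(2, h), -1)) = Mul(Add(-59, h), Mul(Rational(1, 2), Pow(h, -1))) = Mul(Rational(1, 2), Pow(h, -1), Add(-59, h)))
Z = Rational(-28122, 35065) (Z = Mul(-28122, Pow(35065, -1)) = Mul(-28122, Rational(1, 35065)) = Rational(-28122, 35065) ≈ -0.80200)
V = Rational(-1297405, 974896) (V = Mul(Mul(Rational(1, 2), Pow(-52, -1), Add(-59, -52)), Pow(Rational(-28122, 35065), -1)) = Mul(Mul(Rational(1, 2), Rational(-1, 52), -111), Rational(-35065, 28122)) = Mul(Rational(111, 104), Rational(-35065, 28122)) = Rational(-1297405, 974896) ≈ -1.3308)
Mul(Add(Pow(9, 3), V), Add(27897, -23491)) = Mul(Add(Pow(9, 3), Rational(-1297405, 974896)), Add(27897, -23491)) = Mul(Add(729, Rational(-1297405, 974896)), 4406) = Mul(Rational(709401779, 974896), 4406) = Rational(1562812119137, 487448)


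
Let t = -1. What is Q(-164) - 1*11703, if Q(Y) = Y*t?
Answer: -11539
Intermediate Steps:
Q(Y) = -Y (Q(Y) = Y*(-1) = -Y)
Q(-164) - 1*11703 = -1*(-164) - 1*11703 = 164 - 11703 = -11539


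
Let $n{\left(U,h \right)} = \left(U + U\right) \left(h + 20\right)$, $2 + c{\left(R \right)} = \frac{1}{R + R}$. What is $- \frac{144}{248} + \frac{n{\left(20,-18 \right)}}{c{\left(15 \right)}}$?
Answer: $- \frac{75462}{1829} \approx -41.259$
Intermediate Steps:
$c{\left(R \right)} = -2 + \frac{1}{2 R}$ ($c{\left(R \right)} = -2 + \frac{1}{R + R} = -2 + \frac{1}{2 R}$)
$n{\left(U,h \right)} = 2 U \left(20 + h\right)$
$- \frac{144}{248} + \frac{n{\left(20,-18 \right)}}{c{\left(15 \right)}} = - \frac{144}{248} + \frac{2 \cdot 20 \left(20 - 18\right)}{-2 + \frac{1}{2 \cdot 15}} = \left(-144\right) \frac{1}{248} + \frac{2 \cdot 20 \cdot 2}{-2 + \frac{1}{2} \cdot \frac{1}{15}} = - \frac{18}{31} + \frac{80}{-2 + \frac{1}{30}} = - \frac{18}{31} + \frac{80}{- \frac{59}{30}} = - \frac{18}{31} + 80 \left(- \frac{30}{59}\right) = - \frac{18}{31} - \frac{2400}{59} = - \frac{75462}{1829}$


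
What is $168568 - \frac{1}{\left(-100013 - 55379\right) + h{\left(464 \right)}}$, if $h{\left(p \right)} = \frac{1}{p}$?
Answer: $\frac{12154070888280}{72101887} \approx 1.6857 \cdot 10^{5}$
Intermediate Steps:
$168568 - \frac{1}{\left(-100013 - 55379\right) + h{\left(464 \right)}} = 168568 - \frac{1}{\left(-100013 - 55379\right) + \frac{1}{464}} = 168568 - \frac{1}{-155392 + \frac{1}{464}} = 168568 - \frac{1}{- \frac{72101887}{464}} = 168568 - - \frac{464}{72101887} = 168568 + \frac{464}{72101887} = \frac{12154070888280}{72101887}$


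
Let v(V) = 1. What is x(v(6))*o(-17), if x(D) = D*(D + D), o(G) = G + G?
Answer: -68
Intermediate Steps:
o(G) = 2*G
x(D) = 2*D² (x(D) = D*(2*D) = 2*D²)
x(v(6))*o(-17) = (2*1²)*(2*(-17)) = (2*1)*(-34) = 2*(-34) = -68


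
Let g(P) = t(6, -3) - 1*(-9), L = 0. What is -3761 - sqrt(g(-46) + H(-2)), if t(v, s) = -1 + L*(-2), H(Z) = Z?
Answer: -3761 - sqrt(6) ≈ -3763.4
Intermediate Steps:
t(v, s) = -1 (t(v, s) = -1 + 0*(-2) = -1 + 0 = -1)
g(P) = 8 (g(P) = -1 - 1*(-9) = -1 + 9 = 8)
-3761 - sqrt(g(-46) + H(-2)) = -3761 - sqrt(8 - 2) = -3761 - sqrt(6)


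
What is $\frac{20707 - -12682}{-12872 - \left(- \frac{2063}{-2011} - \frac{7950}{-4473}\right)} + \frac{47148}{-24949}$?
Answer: $- \frac{4317827515817301}{963126773914495} \approx -4.4831$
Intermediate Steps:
$\frac{20707 - -12682}{-12872 - \left(- \frac{2063}{-2011} - \frac{7950}{-4473}\right)} + \frac{47148}{-24949} = \frac{20707 + 12682}{-12872 - \left(\left(-2063\right) \left(- \frac{1}{2011}\right) - - \frac{2650}{1491}\right)} + 47148 \left(- \frac{1}{24949}\right) = \frac{33389}{-12872 - \left(\frac{2063}{2011} + \frac{2650}{1491}\right)} - \frac{47148}{24949} = \frac{33389}{-12872 - \frac{8405083}{2998401}} - \frac{47148}{24949} = \frac{33389}{- \frac{38603822755}{2998401}} - \frac{47148}{24949} = 33389 \left(- \frac{2998401}{38603822755}\right) - \frac{47148}{24949} = - \frac{100113610989}{38603822755} - \frac{47148}{24949} = - \frac{4317827515817301}{963126773914495}$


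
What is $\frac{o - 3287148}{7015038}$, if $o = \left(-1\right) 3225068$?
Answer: $- \frac{3256108}{3507519} \approx -0.92832$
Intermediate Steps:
$o = -3225068$
$\frac{o - 3287148}{7015038} = \frac{-3225068 - 3287148}{7015038} = \left(-3225068 - 3287148\right) \frac{1}{7015038} = \left(-6512216\right) \frac{1}{7015038} = - \frac{3256108}{3507519}$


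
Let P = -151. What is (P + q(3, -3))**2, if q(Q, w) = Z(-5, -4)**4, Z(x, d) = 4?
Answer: 11025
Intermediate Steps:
q(Q, w) = 256 (q(Q, w) = 4**4 = 256)
(P + q(3, -3))**2 = (-151 + 256)**2 = 105**2 = 11025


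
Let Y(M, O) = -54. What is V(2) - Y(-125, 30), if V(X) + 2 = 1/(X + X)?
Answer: 209/4 ≈ 52.250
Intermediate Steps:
V(X) = -2 + 1/(2*X) (V(X) = -2 + 1/(X + X) = -2 + 1/(2*X))
V(2) - Y(-125, 30) = (-2 + (½)/2) - 1*(-54) = (-2 + (½)*(½)) + 54 = (-2 + ¼) + 54 = -7/4 + 54 = 209/4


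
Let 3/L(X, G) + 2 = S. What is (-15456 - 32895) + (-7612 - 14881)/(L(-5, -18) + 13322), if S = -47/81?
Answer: -134616544342/2784055 ≈ -48353.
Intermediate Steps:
S = -47/81 (S = -47*1/81 = -47/81 ≈ -0.58025)
L(X, G) = -243/209 (L(X, G) = 3/(-2 - 47/81) = 3/(-209/81) = 3*(-81/209) = -243/209)
(-15456 - 32895) + (-7612 - 14881)/(L(-5, -18) + 13322) = (-15456 - 32895) + (-7612 - 14881)/(-243/209 + 13322) = -48351 - 22493/2784055/209 = -48351 - 22493*209/2784055 = -48351 - 4701037/2784055 = -134616544342/2784055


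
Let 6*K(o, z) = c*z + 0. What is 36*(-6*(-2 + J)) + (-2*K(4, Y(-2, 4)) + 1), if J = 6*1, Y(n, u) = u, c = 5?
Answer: -2609/3 ≈ -869.67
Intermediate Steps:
K(o, z) = 5*z/6 (K(o, z) = (5*z + 0)/6 = (5*z)/6 = 5*z/6)
J = 6
36*(-6*(-2 + J)) + (-2*K(4, Y(-2, 4)) + 1) = 36*(-6*(-2 + 6)) + (-5*4/3 + 1) = 36*(-6*4) + (-2*10/3 + 1) = 36*(-24) + (-20/3 + 1) = -864 - 17/3 = -2609/3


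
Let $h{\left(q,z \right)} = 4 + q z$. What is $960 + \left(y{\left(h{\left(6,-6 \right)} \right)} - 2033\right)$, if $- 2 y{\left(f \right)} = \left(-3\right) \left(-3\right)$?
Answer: $- \frac{2155}{2} \approx -1077.5$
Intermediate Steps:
$y{\left(f \right)} = - \frac{9}{2}$ ($y{\left(f \right)} = - \frac{\left(-3\right) \left(-3\right)}{2} = \left(- \frac{1}{2}\right) 9 = - \frac{9}{2}$)
$960 + \left(y{\left(h{\left(6,-6 \right)} \right)} - 2033\right) = 960 - \frac{4075}{2} = - \frac{2155}{2}$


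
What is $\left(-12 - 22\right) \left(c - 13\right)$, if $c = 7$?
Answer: $204$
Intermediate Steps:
$\left(-12 - 22\right) \left(c - 13\right) = \left(-12 - 22\right) \left(7 - 13\right) = \left(-34\right) \left(-6\right) = 204$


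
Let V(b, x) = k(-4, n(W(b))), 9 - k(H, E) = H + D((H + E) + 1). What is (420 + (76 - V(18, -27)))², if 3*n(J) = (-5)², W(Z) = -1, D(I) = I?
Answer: 2146225/9 ≈ 2.3847e+5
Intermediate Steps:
n(J) = 25/3 (n(J) = (⅓)*(-5)² = (⅓)*25 = 25/3)
k(H, E) = 8 - E - 2*H (k(H, E) = 9 - (H + ((H + E) + 1)) = 9 - (H + ((E + H) + 1)) = 9 - (H + (1 + E + H)) = 9 - (1 + E + 2*H) = 9 + (-1 - E - 2*H) = 8 - E - 2*H)
V(b, x) = 23/3 (V(b, x) = 8 - 1*25/3 - 2*(-4) = 8 - 25/3 + 8 = 23/3)
(420 + (76 - V(18, -27)))² = (420 + (76 - 1*23/3))² = (420 + (76 - 23/3))² = (420 + 205/3)² = (1465/3)² = 2146225/9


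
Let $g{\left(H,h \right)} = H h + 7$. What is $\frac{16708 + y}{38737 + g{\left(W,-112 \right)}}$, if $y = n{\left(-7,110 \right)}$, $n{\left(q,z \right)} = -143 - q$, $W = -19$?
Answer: $\frac{1381}{3406} \approx 0.40546$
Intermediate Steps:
$y = -136$ ($y = -143 - -7 = -143 + 7 = -136$)
$g{\left(H,h \right)} = 7 + H h$
$\frac{16708 + y}{38737 + g{\left(W,-112 \right)}} = \frac{16708 - 136}{38737 + \left(7 - -2128\right)} = \frac{16572}{38737 + \left(7 + 2128\right)} = \frac{16572}{38737 + 2135} = \frac{16572}{40872} = 16572 \cdot \frac{1}{40872} = \frac{1381}{3406}$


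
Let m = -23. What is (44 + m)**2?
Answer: 441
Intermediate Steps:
(44 + m)**2 = (44 - 23)**2 = 21**2 = 441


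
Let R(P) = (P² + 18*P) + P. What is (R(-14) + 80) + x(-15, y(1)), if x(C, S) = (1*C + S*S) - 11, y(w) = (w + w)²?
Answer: 0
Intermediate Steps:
y(w) = 4*w² (y(w) = (2*w)² = 4*w²)
R(P) = P² + 19*P
x(C, S) = -11 + C + S² (x(C, S) = (C + S²) - 11 = -11 + C + S²)
(R(-14) + 80) + x(-15, y(1)) = (-14*(19 - 14) + 80) + (-11 - 15 + (4*1²)²) = (-14*5 + 80) + (-11 - 15 + (4*1)²) = (-70 + 80) + (-11 - 15 + 4²) = 10 + (-11 - 15 + 16) = 10 - 10 = 0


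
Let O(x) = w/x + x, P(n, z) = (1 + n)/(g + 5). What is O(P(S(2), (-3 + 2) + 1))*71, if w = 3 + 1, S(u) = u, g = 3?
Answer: 18815/24 ≈ 783.96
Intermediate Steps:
w = 4
P(n, z) = ⅛ + n/8 (P(n, z) = (1 + n)/(3 + 5) = (1 + n)/8 = (1 + n)*(⅛) = ⅛ + n/8)
O(x) = x + 4/x (O(x) = 4/x + x = x + 4/x)
O(P(S(2), (-3 + 2) + 1))*71 = ((⅛ + (⅛)*2) + 4/(⅛ + (⅛)*2))*71 = ((⅛ + ¼) + 4/(⅛ + ¼))*71 = (3/8 + 4/(3/8))*71 = (3/8 + 4*(8/3))*71 = (3/8 + 32/3)*71 = (265/24)*71 = 18815/24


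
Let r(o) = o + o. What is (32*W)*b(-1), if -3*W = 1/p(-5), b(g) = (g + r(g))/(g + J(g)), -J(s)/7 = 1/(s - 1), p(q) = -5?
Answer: -64/25 ≈ -2.5600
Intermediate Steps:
r(o) = 2*o
J(s) = -7/(-1 + s) (J(s) = -7/(s - 1) = -7/(-1 + s))
b(g) = 3*g/(g - 7/(-1 + g)) (b(g) = (g + 2*g)/(g - 7/(-1 + g)) = (3*g)/(g - 7/(-1 + g)) = 3*g/(g - 7/(-1 + g)))
W = 1/15 (W = -1/3/(-5) = -1/3*(-1/5) = 1/15 ≈ 0.066667)
(32*W)*b(-1) = (32*(1/15))*(3*(-1)*(-1 - 1)/(-7 - (-1 - 1))) = 32*(3*(-1)*(-2)/(-7 - 1*(-2)))/15 = 32*(3*(-1)*(-2)/(-7 + 2))/15 = 32*(3*(-1)*(-2)/(-5))/15 = 32*(3*(-1)*(-1/5)*(-2))/15 = (32/15)*(-6/5) = -64/25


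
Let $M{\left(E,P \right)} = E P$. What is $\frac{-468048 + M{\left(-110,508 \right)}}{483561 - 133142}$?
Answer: $- \frac{523928}{350419} \approx -1.4951$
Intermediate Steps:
$\frac{-468048 + M{\left(-110,508 \right)}}{483561 - 133142} = \frac{-468048 - 55880}{483561 - 133142} = \frac{-468048 - 55880}{350419} = \left(-523928\right) \frac{1}{350419} = - \frac{523928}{350419}$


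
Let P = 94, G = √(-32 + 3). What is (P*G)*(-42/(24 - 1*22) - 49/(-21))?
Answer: -5264*I*√29/3 ≈ -9449.2*I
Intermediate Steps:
G = I*√29 (G = √(-29) = I*√29 ≈ 5.3852*I)
(P*G)*(-42/(24 - 1*22) - 49/(-21)) = (94*(I*√29))*(-42/(24 - 1*22) - 49/(-21)) = (94*I*√29)*(-42/(24 - 22) - 49*(-1/21)) = (94*I*√29)*(-42/2 + 7/3) = (94*I*√29)*(-42*½ + 7/3) = (94*I*√29)*(-21 + 7/3) = (94*I*√29)*(-56/3) = -5264*I*√29/3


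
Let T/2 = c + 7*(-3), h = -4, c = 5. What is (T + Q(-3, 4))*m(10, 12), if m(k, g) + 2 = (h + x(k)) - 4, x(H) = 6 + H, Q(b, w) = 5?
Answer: -162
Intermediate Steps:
m(k, g) = -4 + k (m(k, g) = -2 + ((-4 + (6 + k)) - 4) = -2 + ((2 + k) - 4) = -2 + (-2 + k) = -4 + k)
T = -32 (T = 2*(5 + 7*(-3)) = 2*(5 - 21) = 2*(-16) = -32)
(T + Q(-3, 4))*m(10, 12) = (-32 + 5)*(-4 + 10) = -27*6 = -162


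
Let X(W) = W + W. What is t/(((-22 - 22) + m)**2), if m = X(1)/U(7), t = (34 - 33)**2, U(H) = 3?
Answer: 9/16900 ≈ 0.00053254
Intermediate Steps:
t = 1 (t = 1**2 = 1)
X(W) = 2*W
m = 2/3 (m = (2*1)/3 = 2*(1/3) = 2/3 ≈ 0.66667)
t/(((-22 - 22) + m)**2) = 1/((-22 - 22) + 2/3)**2 = 1/(-44 + 2/3)**2 = 1/(-130/3)**2 = 1/(16900/9) = 1*(9/16900) = 9/16900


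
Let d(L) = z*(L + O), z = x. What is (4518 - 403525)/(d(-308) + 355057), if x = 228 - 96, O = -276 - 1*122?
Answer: -399007/261865 ≈ -1.5237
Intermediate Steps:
O = -398 (O = -276 - 122 = -398)
x = 132
z = 132
d(L) = -52536 + 132*L (d(L) = 132*(L - 398) = 132*(-398 + L) = -52536 + 132*L)
(4518 - 403525)/(d(-308) + 355057) = (4518 - 403525)/((-52536 + 132*(-308)) + 355057) = -399007/((-52536 - 40656) + 355057) = -399007/(-93192 + 355057) = -399007/261865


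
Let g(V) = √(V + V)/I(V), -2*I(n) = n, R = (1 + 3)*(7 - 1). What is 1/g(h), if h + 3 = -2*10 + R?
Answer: -√2/4 ≈ -0.35355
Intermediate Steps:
R = 24 (R = 4*6 = 24)
I(n) = -n/2
h = 1 (h = -3 + (-2*10 + 24) = -3 + (-20 + 24) = -3 + 4 = 1)
g(V) = -2*√2/√V (g(V) = √(V + V)/((-V/2)) = √(2*V)*(-2/V) = (√2*√V)*(-2/V) = -2*√2/√V)
1/g(h) = 1/(-2*√2/√1) = 1/(-2*√2*1) = 1/(-2*√2) = -√2/4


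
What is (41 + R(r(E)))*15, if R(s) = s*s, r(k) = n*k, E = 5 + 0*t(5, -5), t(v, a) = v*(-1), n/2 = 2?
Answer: 6615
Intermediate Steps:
n = 4 (n = 2*2 = 4)
t(v, a) = -v
E = 5 (E = 5 + 0*(-1*5) = 5 + 0*(-5) = 5 + 0 = 5)
r(k) = 4*k
R(s) = s²
(41 + R(r(E)))*15 = (41 + (4*5)²)*15 = (41 + 20²)*15 = (41 + 400)*15 = 441*15 = 6615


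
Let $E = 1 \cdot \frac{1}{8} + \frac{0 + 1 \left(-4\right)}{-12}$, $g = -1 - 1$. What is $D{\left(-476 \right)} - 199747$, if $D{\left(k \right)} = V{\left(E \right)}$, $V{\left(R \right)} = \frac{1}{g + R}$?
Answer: $- \frac{7390663}{37} \approx -1.9975 \cdot 10^{5}$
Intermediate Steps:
$g = -2$ ($g = -1 - 1 = -2$)
$E = \frac{11}{24}$ ($E = 1 \cdot \frac{1}{8} + \left(0 - 4\right) \left(- \frac{1}{12}\right) = \frac{1}{8} - - \frac{1}{3} = \frac{1}{8} + \frac{1}{3} = \frac{11}{24} \approx 0.45833$)
$V{\left(R \right)} = \frac{1}{-2 + R}$
$D{\left(k \right)} = - \frac{24}{37}$ ($D{\left(k \right)} = \frac{1}{-2 + \frac{11}{24}} = \frac{1}{- \frac{37}{24}} = - \frac{24}{37}$)
$D{\left(-476 \right)} - 199747 = - \frac{24}{37} - 199747 = - \frac{7390663}{37}$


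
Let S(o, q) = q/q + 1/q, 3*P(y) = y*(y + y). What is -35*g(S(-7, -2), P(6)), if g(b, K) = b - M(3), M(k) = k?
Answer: 175/2 ≈ 87.500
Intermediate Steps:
P(y) = 2*y²/3 (P(y) = (y*(y + y))/3 = (y*(2*y))/3 = (2*y²)/3 = 2*y²/3)
S(o, q) = 1 + 1/q
g(b, K) = -3 + b (g(b, K) = b - 1*3 = b - 3 = -3 + b)
-35*g(S(-7, -2), P(6)) = -35*(-3 + (1 - 2)/(-2)) = -35*(-3 - ½*(-1)) = -35*(-3 + ½) = -35*(-5/2) = 175/2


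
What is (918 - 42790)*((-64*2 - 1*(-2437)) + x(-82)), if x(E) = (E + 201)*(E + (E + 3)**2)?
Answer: -30785550560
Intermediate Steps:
x(E) = (201 + E)*(E + (3 + E)**2)
(918 - 42790)*((-64*2 - 1*(-2437)) + x(-82)) = (918 - 42790)*((-64*2 - 1*(-2437)) + (1809 + (-82)**3 + 208*(-82)**2 + 1416*(-82))) = -41872*((-128 + 2437) + (1809 - 551368 + 208*6724 - 116112)) = -41872*(2309 + (1809 - 551368 + 1398592 - 116112)) = -41872*(2309 + 732921) = -41872*735230 = -30785550560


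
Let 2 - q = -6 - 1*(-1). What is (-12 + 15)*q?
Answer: 21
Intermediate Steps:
q = 7 (q = 2 - (-6 - 1*(-1)) = 2 - (-6 + 1) = 2 - 1*(-5) = 2 + 5 = 7)
(-12 + 15)*q = (-12 + 15)*7 = 3*7 = 21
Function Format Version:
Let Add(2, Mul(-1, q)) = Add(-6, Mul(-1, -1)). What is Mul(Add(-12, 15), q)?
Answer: 21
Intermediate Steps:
q = 7 (q = Add(2, Mul(-1, Add(-6, Mul(-1, -1)))) = Add(2, Mul(-1, Add(-6, 1))) = Add(2, Mul(-1, -5)) = Add(2, 5) = 7)
Mul(Add(-12, 15), q) = Mul(Add(-12, 15), 7) = Mul(3, 7) = 21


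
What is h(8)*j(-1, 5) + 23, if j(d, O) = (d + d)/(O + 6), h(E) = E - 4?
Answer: 245/11 ≈ 22.273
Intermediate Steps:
h(E) = -4 + E
j(d, O) = 2*d/(6 + O) (j(d, O) = (2*d)/(6 + O) = 2*d/(6 + O))
h(8)*j(-1, 5) + 23 = (-4 + 8)*(2*(-1)/(6 + 5)) + 23 = 4*(2*(-1)/11) + 23 = 4*(2*(-1)*(1/11)) + 23 = 4*(-2/11) + 23 = -8/11 + 23 = 245/11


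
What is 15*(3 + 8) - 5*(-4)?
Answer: 185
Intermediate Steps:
15*(3 + 8) - 5*(-4) = 15*11 + 20 = 165 + 20 = 185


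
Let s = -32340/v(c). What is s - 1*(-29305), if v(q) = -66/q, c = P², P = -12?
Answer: 99865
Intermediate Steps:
c = 144 (c = (-12)² = 144)
s = 70560 (s = -32340/((-66/144)) = -32340/((-66*1/144)) = -32340/(-11/24) = -32340*(-24/11) = 70560)
s - 1*(-29305) = 70560 - 1*(-29305) = 70560 + 29305 = 99865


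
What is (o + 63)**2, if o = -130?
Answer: 4489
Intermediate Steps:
(o + 63)**2 = (-130 + 63)**2 = (-67)**2 = 4489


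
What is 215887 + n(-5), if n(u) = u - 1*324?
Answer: 215558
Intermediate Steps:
n(u) = -324 + u (n(u) = u - 324 = -324 + u)
215887 + n(-5) = 215887 + (-324 - 5) = 215887 - 329 = 215558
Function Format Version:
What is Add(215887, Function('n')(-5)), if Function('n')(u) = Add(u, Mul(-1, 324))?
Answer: 215558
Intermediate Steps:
Function('n')(u) = Add(-324, u) (Function('n')(u) = Add(u, -324) = Add(-324, u))
Add(215887, Function('n')(-5)) = Add(215887, Add(-324, -5)) = Add(215887, -329) = 215558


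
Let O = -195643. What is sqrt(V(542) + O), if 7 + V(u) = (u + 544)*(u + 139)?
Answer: 2*sqrt(135979) ≈ 737.51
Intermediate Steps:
V(u) = -7 + (139 + u)*(544 + u) (V(u) = -7 + (u + 544)*(u + 139) = -7 + (544 + u)*(139 + u) = -7 + (139 + u)*(544 + u))
sqrt(V(542) + O) = sqrt((75609 + 542**2 + 683*542) - 195643) = sqrt((75609 + 293764 + 370186) - 195643) = sqrt(739559 - 195643) = sqrt(543916) = 2*sqrt(135979)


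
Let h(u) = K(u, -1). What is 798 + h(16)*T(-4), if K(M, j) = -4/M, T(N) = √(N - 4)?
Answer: 798 - I*√2/2 ≈ 798.0 - 0.70711*I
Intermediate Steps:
T(N) = √(-4 + N)
h(u) = -4/u
798 + h(16)*T(-4) = 798 + (-4/16)*√(-4 - 4) = 798 + (-4*1/16)*√(-8) = 798 - I*√2/2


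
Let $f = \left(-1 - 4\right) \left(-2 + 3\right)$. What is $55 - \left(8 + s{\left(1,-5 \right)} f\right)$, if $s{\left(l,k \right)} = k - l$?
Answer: $17$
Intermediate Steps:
$f = -5$ ($f = \left(-5\right) 1 = -5$)
$55 - \left(8 + s{\left(1,-5 \right)} f\right) = 55 - \left(8 + \left(-5 - 1\right) \left(-5\right)\right) = 55 - \left(8 - -30\right) = 55 - \left(8 + 30\right) = 55 - 38 = 17$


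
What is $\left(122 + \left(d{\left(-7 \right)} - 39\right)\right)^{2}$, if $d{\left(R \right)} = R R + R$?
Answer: $15625$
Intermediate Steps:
$d{\left(R \right)} = R + R^{2}$ ($d{\left(R \right)} = R^{2} + R = R + R^{2}$)
$\left(122 + \left(d{\left(-7 \right)} - 39\right)\right)^{2} = \left(122 - \left(39 + 7 \left(1 - 7\right)\right)\right)^{2} = \left(122 - -3\right)^{2} = \left(122 + \left(42 - 39\right)\right)^{2} = \left(122 + 3\right)^{2} = 125^{2} = 15625$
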